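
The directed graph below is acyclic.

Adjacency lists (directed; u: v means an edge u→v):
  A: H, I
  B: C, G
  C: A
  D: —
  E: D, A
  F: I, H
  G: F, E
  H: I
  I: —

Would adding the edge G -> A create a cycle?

Adding G→A creates a cycle iff A can already reach G.
Explore from A: no path reaches G. The graph stays acyclic.

No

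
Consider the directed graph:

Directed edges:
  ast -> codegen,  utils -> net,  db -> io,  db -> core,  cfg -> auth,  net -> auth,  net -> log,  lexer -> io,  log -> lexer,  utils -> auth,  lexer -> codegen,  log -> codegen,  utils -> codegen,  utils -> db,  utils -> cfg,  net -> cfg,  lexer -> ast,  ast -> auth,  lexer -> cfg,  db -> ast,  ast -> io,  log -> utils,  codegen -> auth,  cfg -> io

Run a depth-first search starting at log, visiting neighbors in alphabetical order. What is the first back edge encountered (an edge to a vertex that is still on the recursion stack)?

net->log

DFS from log (visiting neighbors in alphabetical order); mark gray on enter, black on exit:
log gray
  codegen gray
    auth gray
    auth black
  codegen black
  lexer gray
    ast gray
      ast→auth: auth black — skip
      ast→codegen: codegen black — skip
      io gray
      io black
    ast black
    cfg gray
      cfg→auth: auth black — skip
      cfg→io: io black — skip
    cfg black
    lexer→codegen: codegen black — skip
    lexer→io: io black — skip
  lexer black
  utils gray
    utils→auth: auth black — skip
    utils→cfg: cfg black — skip
    utils→codegen: codegen black — skip
    db gray
      db→ast: ast black — skip
      core gray
      core black
      db→io: io black — skip
    db black
    net gray
      net→auth: auth black — skip
      net→cfg: cfg black — skip
      net→log: log is gray → back edge
First back edge: net → log.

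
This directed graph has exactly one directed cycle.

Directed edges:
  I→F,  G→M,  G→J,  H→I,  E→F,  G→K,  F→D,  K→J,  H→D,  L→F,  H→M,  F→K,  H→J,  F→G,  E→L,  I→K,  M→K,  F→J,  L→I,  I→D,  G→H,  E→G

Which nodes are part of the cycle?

DFS with gray/black marking from G:
G gray
  M gray
    K gray
      J gray
      J black
    K black
  M black
  H gray
    H→J: J black — skip
    H→M: M black — skip
    I gray
      F gray
        F→G: G is gray → back edge
Back edge closes the cycle G → H → I → F → G; its vertices are {F, G, H, I}.

F, G, H, I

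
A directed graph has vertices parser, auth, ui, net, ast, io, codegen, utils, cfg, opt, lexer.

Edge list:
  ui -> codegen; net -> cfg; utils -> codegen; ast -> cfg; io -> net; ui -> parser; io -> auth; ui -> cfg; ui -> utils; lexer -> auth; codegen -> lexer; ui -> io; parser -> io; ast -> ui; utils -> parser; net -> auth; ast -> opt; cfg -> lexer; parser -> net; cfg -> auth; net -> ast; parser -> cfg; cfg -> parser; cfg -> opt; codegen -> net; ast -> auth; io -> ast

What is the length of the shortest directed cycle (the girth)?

2

For each vertex v, BFS finds the shortest path from v back to v.
The shortest such closed walk is parser → cfg → parser, length 2.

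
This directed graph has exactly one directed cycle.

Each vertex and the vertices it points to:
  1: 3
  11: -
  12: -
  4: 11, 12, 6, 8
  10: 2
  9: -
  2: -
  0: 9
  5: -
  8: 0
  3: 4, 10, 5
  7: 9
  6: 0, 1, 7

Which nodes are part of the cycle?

1, 3, 4, 6

DFS with gray/black marking from 3:
3 gray
  4 gray
    11 gray
    11 black
    12 gray
    12 black
    6 gray
      0 gray
        9 gray
        9 black
      0 black
      1 gray
        1→3: 3 is gray → back edge
Back edge closes the cycle 3 → 4 → 6 → 1 → 3; its vertices are {1, 3, 4, 6}.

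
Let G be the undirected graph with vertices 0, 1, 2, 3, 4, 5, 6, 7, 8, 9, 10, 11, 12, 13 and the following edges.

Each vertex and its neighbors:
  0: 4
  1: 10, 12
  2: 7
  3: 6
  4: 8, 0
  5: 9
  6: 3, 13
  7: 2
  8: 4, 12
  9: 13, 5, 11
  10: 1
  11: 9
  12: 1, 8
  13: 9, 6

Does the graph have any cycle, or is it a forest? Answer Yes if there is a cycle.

No

DFS, tracking each vertex's parent; an edge to a visited non-parent vertex closes a cycle.
Start from 2:
visit 2 (parent –)
  visit 7 (parent 2)
    7–2: parent, skip
visit 0 (parent –)
  visit 4 (parent 0)
    visit 8 (parent 4)
      8–4: parent, skip
      visit 12 (parent 8)
        visit 1 (parent 12)
          visit 10 (parent 1)
            10–1: parent, skip
          1–12: parent, skip
        12–8: parent, skip
    4–0: parent, skip
visit 3 (parent –)
  visit 6 (parent 3)
    6–3: parent, skip
    visit 13 (parent 6)
      visit 9 (parent 13)
        9–13: parent, skip
        visit 5 (parent 9)
          5–9: parent, skip
        visit 11 (parent 9)
          11–9: parent, skip
      13–6: parent, skip
No non-parent visited neighbor found — the graph is a forest.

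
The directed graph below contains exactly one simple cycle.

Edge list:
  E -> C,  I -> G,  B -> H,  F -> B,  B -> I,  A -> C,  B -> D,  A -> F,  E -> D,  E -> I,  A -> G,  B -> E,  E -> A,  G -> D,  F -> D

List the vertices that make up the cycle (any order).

A, B, E, F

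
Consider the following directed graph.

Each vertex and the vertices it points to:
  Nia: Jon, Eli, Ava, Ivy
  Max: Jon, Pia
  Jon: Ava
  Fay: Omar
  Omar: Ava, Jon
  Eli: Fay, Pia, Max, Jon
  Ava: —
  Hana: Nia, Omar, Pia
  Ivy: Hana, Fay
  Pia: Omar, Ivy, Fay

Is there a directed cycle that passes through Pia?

Yes

Pia is on a cycle iff Pia can reach itself via ≥1 edge.
Pia → Ivy → Hana → Pia — yes.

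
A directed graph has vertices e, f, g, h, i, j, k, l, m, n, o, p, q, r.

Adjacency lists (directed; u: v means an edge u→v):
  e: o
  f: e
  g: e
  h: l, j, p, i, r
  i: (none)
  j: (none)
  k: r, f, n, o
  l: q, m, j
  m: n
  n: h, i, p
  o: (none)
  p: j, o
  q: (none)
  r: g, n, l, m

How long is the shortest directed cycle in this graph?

For each vertex v, BFS finds the shortest path from v back to v.
The shortest such closed walk is r → n → h → r, length 3.

3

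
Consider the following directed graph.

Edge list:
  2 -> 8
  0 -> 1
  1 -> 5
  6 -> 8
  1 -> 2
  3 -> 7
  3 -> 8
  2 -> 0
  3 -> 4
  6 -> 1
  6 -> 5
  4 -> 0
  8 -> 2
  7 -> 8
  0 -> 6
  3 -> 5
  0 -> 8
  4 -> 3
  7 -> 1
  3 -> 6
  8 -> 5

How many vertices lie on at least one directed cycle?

A vertex is on a directed cycle iff it belongs to a strongly connected component of size ≥ 2 (or has a self-loop).
The vertices on cycles are {0, 1, 2, 3, 4, 6, 8} — 7 in total.

7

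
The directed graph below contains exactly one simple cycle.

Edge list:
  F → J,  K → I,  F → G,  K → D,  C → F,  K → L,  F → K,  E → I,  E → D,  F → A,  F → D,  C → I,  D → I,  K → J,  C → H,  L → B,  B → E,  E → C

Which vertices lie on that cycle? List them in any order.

B, C, E, F, K, L

DFS with gray/black marking from B:
B gray
  E gray
    C gray
      F gray
        A gray
        A black
        K gray
          J gray
          J black
          I gray
          I black
          D gray
            D→I: I black — skip
          D black
          L gray
            L→B: B is gray → back edge
Back edge closes the cycle B → E → C → F → K → L → B; its vertices are {B, C, E, F, K, L}.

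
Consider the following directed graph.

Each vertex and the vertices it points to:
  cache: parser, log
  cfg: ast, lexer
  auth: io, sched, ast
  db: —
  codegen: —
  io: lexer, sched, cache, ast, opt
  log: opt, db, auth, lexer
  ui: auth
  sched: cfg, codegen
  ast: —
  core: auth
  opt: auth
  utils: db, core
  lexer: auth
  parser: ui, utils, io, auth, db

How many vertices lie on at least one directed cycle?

A vertex is on a directed cycle iff it belongs to a strongly connected component of size ≥ 2 (or has a self-loop).
The vertices on cycles are {io, ui, cfg, log, opt, auth, core, cache, lexer, sched, utils, parser} — 12 in total.

12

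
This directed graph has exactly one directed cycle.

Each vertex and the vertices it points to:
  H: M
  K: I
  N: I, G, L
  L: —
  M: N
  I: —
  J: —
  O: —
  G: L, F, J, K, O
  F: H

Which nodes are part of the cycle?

DFS with gray/black marking from N:
N gray
  I gray
  I black
  G gray
    L gray
    L black
    F gray
      H gray
        M gray
          M→N: N is gray → back edge
Back edge closes the cycle N → G → F → H → M → N; its vertices are {F, G, H, M, N}.

F, G, H, M, N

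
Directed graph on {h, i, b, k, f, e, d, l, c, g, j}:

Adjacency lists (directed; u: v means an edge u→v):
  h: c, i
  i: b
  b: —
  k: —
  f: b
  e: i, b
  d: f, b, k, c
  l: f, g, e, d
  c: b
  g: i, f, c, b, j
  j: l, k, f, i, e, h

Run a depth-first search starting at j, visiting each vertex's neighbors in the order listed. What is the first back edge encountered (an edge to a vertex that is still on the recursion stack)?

g->j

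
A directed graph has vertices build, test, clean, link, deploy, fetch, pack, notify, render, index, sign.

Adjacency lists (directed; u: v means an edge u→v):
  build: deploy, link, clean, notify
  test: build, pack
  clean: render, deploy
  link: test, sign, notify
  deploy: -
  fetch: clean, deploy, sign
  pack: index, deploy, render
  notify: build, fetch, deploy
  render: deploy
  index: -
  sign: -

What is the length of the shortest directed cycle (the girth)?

2

For each vertex v, BFS finds the shortest path from v back to v.
The shortest such closed walk is build → notify → build, length 2.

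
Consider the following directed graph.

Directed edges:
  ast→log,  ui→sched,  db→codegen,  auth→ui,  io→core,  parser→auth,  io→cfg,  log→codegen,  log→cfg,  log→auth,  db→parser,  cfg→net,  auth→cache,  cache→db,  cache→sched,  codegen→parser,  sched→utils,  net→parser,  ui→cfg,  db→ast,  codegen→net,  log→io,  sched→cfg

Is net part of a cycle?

net is on a cycle iff net can reach itself via ≥1 edge.
net → parser → auth → ui → cfg → net — yes.

Yes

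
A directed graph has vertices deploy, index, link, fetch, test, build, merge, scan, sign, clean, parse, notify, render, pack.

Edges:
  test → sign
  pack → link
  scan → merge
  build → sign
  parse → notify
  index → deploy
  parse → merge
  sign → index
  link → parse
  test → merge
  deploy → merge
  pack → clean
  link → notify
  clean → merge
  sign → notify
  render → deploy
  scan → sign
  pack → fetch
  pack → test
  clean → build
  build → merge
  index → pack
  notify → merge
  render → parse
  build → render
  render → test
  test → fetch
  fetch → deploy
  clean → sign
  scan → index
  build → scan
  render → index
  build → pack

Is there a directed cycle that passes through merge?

No

merge lies on a cycle iff there is a path from merge back to itself.
Exploring from merge, it never reaches itself; equivalently, its strongly connected component is a singleton.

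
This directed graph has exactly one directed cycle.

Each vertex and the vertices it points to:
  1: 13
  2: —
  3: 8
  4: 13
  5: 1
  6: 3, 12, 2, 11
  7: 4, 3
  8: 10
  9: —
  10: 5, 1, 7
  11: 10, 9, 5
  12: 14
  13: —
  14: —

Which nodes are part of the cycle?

3, 7, 8, 10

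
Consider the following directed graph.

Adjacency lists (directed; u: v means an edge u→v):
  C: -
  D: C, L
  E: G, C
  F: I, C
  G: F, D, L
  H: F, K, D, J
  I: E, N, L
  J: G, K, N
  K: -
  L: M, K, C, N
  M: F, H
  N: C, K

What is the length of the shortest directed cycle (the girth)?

For each vertex v, BFS finds the shortest path from v back to v.
The shortest such closed walk is M → H → D → L → M, length 4.

4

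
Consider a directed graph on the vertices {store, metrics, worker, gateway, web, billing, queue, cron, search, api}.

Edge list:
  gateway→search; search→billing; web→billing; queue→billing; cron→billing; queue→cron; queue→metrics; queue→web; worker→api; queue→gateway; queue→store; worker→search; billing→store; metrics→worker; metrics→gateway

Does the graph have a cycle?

DFS with white/gray/black marking, starting from web:
web gray
  billing gray
    store gray
    store black
  billing black
web black
metrics gray
  worker gray
    api gray
    api black
    search gray
      search→billing: billing black — skip
    search black
  worker black
  gateway gray
    gateway→search: search black — skip
  gateway black
metrics black
queue gray
  queue→gateway: gateway black — skip
  queue→metrics: metrics black — skip
  queue→web: web black — skip
  queue→billing: billing black — skip
  queue→store: store black — skip
  cron gray
    cron→billing: billing black — skip
  cron black
queue black
Every edge goes to a white or black vertex — no back edge, so the graph is acyclic.

No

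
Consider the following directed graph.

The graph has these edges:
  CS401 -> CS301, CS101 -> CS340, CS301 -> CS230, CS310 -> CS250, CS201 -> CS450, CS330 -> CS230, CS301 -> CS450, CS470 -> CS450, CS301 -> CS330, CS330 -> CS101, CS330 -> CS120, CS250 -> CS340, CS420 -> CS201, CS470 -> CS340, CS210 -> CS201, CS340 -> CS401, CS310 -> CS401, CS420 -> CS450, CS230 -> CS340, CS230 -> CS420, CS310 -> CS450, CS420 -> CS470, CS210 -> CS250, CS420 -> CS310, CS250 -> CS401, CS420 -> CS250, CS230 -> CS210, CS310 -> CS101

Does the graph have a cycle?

Yes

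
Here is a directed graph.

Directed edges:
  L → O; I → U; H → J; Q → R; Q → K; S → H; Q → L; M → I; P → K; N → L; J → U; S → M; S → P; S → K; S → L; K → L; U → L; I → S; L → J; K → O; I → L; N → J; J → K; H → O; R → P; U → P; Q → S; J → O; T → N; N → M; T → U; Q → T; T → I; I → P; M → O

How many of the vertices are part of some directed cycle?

8

A vertex is on a directed cycle iff it belongs to a strongly connected component of size ≥ 2 (or has a self-loop).
The vertices on cycles are {I, J, K, L, M, P, S, U} — 8 in total.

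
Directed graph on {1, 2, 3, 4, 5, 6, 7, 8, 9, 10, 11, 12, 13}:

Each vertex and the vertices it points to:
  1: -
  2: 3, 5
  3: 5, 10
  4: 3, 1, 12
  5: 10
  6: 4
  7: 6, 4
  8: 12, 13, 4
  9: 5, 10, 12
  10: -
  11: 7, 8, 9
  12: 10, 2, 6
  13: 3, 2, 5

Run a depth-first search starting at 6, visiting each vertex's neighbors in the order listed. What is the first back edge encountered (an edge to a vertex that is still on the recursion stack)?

DFS from 6 (visiting each vertex's neighbors in the order listed); mark gray on enter, black on exit:
6 gray
  4 gray
    3 gray
      5 gray
        10 gray
        10 black
      5 black
      3→10: 10 black — skip
    3 black
    1 gray
    1 black
    12 gray
      12→10: 10 black — skip
      2 gray
        2→3: 3 black — skip
        2→5: 5 black — skip
      2 black
      12→6: 6 is gray → back edge
First back edge: 12 → 6.

12->6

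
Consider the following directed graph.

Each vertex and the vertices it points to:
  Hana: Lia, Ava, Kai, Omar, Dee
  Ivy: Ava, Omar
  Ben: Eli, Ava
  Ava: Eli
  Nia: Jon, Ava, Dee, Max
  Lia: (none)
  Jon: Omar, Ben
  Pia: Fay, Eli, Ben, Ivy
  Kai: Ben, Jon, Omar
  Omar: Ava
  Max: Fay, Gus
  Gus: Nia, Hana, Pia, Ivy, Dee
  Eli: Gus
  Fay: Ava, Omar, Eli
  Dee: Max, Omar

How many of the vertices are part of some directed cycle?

14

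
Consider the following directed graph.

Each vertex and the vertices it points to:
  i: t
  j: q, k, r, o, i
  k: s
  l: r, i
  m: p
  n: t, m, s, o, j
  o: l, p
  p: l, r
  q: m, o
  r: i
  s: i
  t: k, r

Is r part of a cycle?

r is on a cycle iff r can reach itself via ≥1 edge.
r → i → t → r — yes.

Yes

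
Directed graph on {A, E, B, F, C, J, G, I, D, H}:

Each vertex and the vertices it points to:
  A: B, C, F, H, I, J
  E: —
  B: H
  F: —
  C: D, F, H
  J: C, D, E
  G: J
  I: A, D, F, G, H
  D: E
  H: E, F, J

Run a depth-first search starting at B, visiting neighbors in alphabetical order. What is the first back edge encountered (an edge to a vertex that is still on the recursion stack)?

DFS from B (visiting neighbors in alphabetical order); mark gray on enter, black on exit:
B gray
  H gray
    E gray
    E black
    F gray
    F black
    J gray
      C gray
        D gray
          D→E: E black — skip
        D black
        C→F: F black — skip
        C→H: H is gray → back edge
First back edge: C → H.

C→H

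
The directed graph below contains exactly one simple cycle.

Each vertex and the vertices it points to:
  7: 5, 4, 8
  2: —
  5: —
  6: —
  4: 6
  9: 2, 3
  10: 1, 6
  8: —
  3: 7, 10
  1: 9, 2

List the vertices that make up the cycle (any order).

DFS with gray/black marking from 3:
3 gray
  7 gray
    5 gray
    5 black
    4 gray
      6 gray
      6 black
    4 black
    8 gray
    8 black
  7 black
  10 gray
    1 gray
      9 gray
        2 gray
        2 black
        9→3: 3 is gray → back edge
Back edge closes the cycle 3 → 10 → 1 → 9 → 3; its vertices are {1, 3, 9, 10}.

1, 3, 9, 10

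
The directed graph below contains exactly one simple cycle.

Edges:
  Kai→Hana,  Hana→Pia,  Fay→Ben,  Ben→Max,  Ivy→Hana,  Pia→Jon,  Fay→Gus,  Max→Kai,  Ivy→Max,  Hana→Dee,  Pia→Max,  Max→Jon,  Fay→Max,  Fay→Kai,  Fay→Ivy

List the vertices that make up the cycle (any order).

Kai, Max, Pia, Hana

DFS with gray/black marking from Kai:
Kai gray
  Hana gray
    Dee gray
    Dee black
    Pia gray
      Jon gray
      Jon black
      Max gray
        Max→Kai: Kai is gray → back edge
Back edge closes the cycle Kai → Hana → Pia → Max → Kai; its vertices are {Kai, Max, Pia, Hana}.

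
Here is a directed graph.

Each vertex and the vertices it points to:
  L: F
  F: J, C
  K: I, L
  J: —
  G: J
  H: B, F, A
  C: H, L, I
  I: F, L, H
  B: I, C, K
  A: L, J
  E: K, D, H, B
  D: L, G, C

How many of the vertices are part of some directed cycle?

8

A vertex is on a directed cycle iff it belongs to a strongly connected component of size ≥ 2 (or has a self-loop).
The vertices on cycles are {A, B, C, F, H, I, K, L} — 8 in total.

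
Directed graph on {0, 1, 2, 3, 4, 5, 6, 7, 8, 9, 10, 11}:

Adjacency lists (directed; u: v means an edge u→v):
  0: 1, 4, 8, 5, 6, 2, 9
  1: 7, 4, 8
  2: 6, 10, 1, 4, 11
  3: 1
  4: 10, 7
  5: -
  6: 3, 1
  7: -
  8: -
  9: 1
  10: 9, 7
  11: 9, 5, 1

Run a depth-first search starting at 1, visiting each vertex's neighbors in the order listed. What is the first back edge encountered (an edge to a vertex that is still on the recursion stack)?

9→1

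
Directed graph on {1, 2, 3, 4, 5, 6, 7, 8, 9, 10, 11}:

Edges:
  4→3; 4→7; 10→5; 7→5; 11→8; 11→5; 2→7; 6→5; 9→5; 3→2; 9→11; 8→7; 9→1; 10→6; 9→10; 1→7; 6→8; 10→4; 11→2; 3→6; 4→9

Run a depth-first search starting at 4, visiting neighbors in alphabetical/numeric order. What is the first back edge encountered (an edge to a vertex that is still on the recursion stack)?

DFS from 4 (visiting neighbors in alphabetical/numeric order); mark gray on enter, black on exit:
4 gray
  3 gray
    2 gray
      7 gray
        5 gray
        5 black
      7 black
    2 black
    6 gray
      6→5: 5 black — skip
      8 gray
        8→7: 7 black — skip
      8 black
    6 black
  3 black
  4→7: 7 black — skip
  9 gray
    1 gray
      1→7: 7 black — skip
    1 black
    9→5: 5 black — skip
    10 gray
      10→4: 4 is gray → back edge
First back edge: 10 → 4.

10->4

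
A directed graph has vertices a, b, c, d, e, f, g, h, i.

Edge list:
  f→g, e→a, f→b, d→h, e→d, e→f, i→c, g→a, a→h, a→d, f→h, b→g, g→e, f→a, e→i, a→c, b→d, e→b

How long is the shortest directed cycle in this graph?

3

For each vertex v, BFS finds the shortest path from v back to v.
The shortest such closed walk is g → e → b → g, length 3.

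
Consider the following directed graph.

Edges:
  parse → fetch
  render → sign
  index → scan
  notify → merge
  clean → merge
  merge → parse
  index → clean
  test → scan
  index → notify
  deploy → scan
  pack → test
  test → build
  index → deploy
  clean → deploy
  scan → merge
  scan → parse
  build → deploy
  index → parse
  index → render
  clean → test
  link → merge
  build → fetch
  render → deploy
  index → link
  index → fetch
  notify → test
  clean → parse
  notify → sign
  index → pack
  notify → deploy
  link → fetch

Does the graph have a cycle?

DFS with white/gray/black marking, starting from scan:
scan gray
  parse gray
    fetch gray
    fetch black
  parse black
  merge gray
    merge→parse: parse black — skip
  merge black
scan black
deploy gray
  deploy→scan: scan black — skip
deploy black
test gray
  build gray
    build→deploy: deploy black — skip
    build→fetch: fetch black — skip
  build black
  test→scan: scan black — skip
test black
link gray
  link→merge: merge black — skip
  link→fetch: fetch black — skip
link black
notify gray
  sign gray
  sign black
  notify→test: test black — skip
  notify→deploy: deploy black — skip
  notify→merge: merge black — skip
notify black
index gray
  index→deploy: deploy black — skip
  pack gray
    pack→test: test black — skip
  pack black
  index→link: link black — skip
  index→fetch: fetch black — skip
  render gray
    render→sign: sign black — skip
    render→deploy: deploy black — skip
  render black
  clean gray
    clean→deploy: deploy black — skip
    clean→test: test black — skip
    clean→parse: parse black — skip
    clean→merge: merge black — skip
  clean black
  index→parse: parse black — skip
  index→scan: scan black — skip
  index→notify: notify black — skip
index black
Every edge goes to a white or black vertex — no back edge, so the graph is acyclic.

No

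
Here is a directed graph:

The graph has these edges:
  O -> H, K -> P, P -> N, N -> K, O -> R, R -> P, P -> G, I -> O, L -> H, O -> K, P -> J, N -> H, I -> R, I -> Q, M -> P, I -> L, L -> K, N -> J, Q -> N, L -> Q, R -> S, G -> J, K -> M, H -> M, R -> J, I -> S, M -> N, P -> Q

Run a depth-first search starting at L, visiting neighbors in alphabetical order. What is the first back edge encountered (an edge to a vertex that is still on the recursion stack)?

N->H

DFS from L (visiting neighbors in alphabetical order); mark gray on enter, black on exit:
L gray
  H gray
    M gray
      N gray
        N→H: H is gray → back edge
First back edge: N → H.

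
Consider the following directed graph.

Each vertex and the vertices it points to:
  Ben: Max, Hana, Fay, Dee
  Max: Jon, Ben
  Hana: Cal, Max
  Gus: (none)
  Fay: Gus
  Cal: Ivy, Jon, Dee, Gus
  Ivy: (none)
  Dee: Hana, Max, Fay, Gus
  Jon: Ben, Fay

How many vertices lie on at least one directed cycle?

A vertex is on a directed cycle iff it belongs to a strongly connected component of size ≥ 2 (or has a self-loop).
The vertices on cycles are {Ben, Cal, Dee, Jon, Max, Hana} — 6 in total.

6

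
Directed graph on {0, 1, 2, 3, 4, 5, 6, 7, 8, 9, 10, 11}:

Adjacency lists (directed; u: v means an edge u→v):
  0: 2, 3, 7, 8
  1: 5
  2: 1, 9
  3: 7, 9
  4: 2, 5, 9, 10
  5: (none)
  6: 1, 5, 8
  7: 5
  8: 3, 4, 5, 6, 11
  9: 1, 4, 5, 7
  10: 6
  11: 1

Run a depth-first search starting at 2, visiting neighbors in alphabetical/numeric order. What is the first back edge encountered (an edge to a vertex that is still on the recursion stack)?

4->2

DFS from 2 (visiting neighbors in alphabetical/numeric order); mark gray on enter, black on exit:
2 gray
  1 gray
    5 gray
    5 black
  1 black
  9 gray
    9→1: 1 black — skip
    4 gray
      4→2: 2 is gray → back edge
First back edge: 4 → 2.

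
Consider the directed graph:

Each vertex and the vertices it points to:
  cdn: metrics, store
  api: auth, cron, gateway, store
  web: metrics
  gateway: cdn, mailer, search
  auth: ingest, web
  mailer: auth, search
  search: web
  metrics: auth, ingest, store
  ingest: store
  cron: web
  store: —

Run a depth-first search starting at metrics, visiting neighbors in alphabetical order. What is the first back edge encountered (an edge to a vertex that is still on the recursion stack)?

DFS from metrics (visiting neighbors in alphabetical order); mark gray on enter, black on exit:
metrics gray
  auth gray
    ingest gray
      store gray
      store black
    ingest black
    web gray
      web→metrics: metrics is gray → back edge
First back edge: web → metrics.

web->metrics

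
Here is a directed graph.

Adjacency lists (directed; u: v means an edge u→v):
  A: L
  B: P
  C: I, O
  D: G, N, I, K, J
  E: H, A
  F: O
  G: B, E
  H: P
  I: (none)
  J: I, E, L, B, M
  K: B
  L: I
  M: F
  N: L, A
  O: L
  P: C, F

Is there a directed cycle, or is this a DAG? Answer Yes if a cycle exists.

DFS with white/gray/black marking, starting from C:
C gray
  I gray
  I black
  O gray
    L gray
      L→I: I black — skip
    L black
  O black
C black
A gray
  A→L: L black — skip
A black
B gray
  P gray
    P→C: C black — skip
    F gray
      F→O: O black — skip
    F black
  P black
B black
D gray
  G gray
    G→B: B black — skip
    E gray
      H gray
        H→P: P black — skip
      H black
      E→A: A black — skip
    E black
  G black
  N gray
    N→L: L black — skip
    N→A: A black — skip
  N black
  D→I: I black — skip
  K gray
    K→B: B black — skip
  K black
  J gray
    J→I: I black — skip
    J→E: E black — skip
    J→L: L black — skip
    J→B: B black — skip
    M gray
      M→F: F black — skip
    M black
  J black
D black
Every edge goes to a white or black vertex — no back edge, so the graph is acyclic.

No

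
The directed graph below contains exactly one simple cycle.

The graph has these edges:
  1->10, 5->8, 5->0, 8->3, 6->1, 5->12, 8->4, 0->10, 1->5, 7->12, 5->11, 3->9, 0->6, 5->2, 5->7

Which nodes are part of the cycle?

DFS with gray/black marking from 5:
5 gray
  2 gray
  2 black
  0 gray
    10 gray
    10 black
    6 gray
      1 gray
        1→5: 5 is gray → back edge
Back edge closes the cycle 5 → 0 → 6 → 1 → 5; its vertices are {0, 1, 5, 6}.

0, 1, 5, 6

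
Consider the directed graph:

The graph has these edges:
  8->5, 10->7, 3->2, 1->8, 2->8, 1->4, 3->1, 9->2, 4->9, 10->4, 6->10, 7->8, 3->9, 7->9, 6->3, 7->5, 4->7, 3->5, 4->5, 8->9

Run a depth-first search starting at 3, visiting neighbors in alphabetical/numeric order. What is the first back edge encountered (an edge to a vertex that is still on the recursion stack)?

2->8

DFS from 3 (visiting neighbors in alphabetical/numeric order); mark gray on enter, black on exit:
3 gray
  1 gray
    4 gray
      5 gray
      5 black
      7 gray
        7→5: 5 black — skip
        8 gray
          8→5: 5 black — skip
          9 gray
            2 gray
              2→8: 8 is gray → back edge
First back edge: 2 → 8.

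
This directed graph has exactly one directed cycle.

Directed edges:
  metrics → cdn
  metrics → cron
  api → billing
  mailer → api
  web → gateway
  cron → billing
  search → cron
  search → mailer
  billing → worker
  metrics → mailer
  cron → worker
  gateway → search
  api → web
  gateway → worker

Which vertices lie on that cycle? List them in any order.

api, web, mailer, search, gateway

DFS with gray/black marking from mailer:
mailer gray
  api gray
    web gray
      gateway gray
        search gray
          search→mailer: mailer is gray → back edge
Back edge closes the cycle mailer → api → web → gateway → search → mailer; its vertices are {api, web, mailer, search, gateway}.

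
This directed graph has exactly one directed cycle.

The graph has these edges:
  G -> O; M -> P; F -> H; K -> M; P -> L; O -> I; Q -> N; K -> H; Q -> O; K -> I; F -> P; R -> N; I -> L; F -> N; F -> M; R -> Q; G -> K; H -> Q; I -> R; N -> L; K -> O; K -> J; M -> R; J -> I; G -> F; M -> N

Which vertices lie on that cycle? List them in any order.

I, O, Q, R

DFS with gray/black marking from Q:
Q gray
  O gray
    I gray
      L gray
      L black
      R gray
        R→Q: Q is gray → back edge
Back edge closes the cycle Q → O → I → R → Q; its vertices are {I, O, Q, R}.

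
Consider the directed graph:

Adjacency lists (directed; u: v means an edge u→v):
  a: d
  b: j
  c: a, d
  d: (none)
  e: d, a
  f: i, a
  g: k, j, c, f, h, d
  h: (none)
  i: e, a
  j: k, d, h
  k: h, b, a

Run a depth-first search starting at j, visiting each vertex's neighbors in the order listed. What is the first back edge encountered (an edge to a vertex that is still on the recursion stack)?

b→j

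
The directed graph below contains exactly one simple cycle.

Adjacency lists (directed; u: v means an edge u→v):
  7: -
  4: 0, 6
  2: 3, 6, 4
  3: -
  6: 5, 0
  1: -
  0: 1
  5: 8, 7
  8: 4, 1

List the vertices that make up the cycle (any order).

4, 5, 6, 8

DFS with gray/black marking from 6:
6 gray
  5 gray
    8 gray
      4 gray
        0 gray
          1 gray
          1 black
        0 black
        4→6: 6 is gray → back edge
Back edge closes the cycle 6 → 5 → 8 → 4 → 6; its vertices are {4, 5, 6, 8}.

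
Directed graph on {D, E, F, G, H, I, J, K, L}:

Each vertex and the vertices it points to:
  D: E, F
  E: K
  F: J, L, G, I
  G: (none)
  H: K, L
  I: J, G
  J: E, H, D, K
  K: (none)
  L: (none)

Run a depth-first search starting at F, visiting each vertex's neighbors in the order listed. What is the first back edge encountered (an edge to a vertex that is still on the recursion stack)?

DFS from F (visiting each vertex's neighbors in the order listed); mark gray on enter, black on exit:
F gray
  J gray
    E gray
      K gray
      K black
    E black
    H gray
      H→K: K black — skip
      L gray
      L black
    H black
    D gray
      D→E: E black — skip
      D→F: F is gray → back edge
First back edge: D → F.

D->F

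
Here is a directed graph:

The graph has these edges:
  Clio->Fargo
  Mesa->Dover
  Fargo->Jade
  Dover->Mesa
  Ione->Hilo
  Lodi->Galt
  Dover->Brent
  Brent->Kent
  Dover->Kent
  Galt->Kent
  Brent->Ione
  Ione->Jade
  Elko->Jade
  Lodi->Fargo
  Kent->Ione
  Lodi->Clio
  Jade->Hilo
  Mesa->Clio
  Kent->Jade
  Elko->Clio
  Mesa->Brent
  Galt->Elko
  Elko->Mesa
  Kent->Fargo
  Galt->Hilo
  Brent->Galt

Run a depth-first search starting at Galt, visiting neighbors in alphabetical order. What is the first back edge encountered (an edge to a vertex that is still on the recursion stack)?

Brent->Galt

DFS from Galt (visiting neighbors in alphabetical order); mark gray on enter, black on exit:
Galt gray
  Elko gray
    Clio gray
      Fargo gray
        Jade gray
          Hilo gray
          Hilo black
        Jade black
      Fargo black
    Clio black
    Elko→Jade: Jade black — skip
    Mesa gray
      Brent gray
        Brent→Galt: Galt is gray → back edge
First back edge: Brent → Galt.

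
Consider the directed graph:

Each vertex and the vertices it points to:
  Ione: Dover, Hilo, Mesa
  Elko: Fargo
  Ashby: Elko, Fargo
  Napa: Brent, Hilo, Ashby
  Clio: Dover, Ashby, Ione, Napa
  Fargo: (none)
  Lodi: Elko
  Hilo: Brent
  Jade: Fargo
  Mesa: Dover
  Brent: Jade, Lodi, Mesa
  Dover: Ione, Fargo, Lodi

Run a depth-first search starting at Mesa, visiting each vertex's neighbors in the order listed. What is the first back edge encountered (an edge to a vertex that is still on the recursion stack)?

DFS from Mesa (visiting each vertex's neighbors in the order listed); mark gray on enter, black on exit:
Mesa gray
  Dover gray
    Ione gray
      Ione→Dover: Dover is gray → back edge
First back edge: Ione → Dover.

Ione->Dover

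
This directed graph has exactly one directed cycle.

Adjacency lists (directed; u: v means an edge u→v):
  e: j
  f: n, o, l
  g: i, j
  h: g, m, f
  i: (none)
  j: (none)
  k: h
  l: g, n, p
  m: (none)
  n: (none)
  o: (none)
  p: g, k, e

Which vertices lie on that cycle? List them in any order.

f, h, k, l, p

DFS with gray/black marking from f:
f gray
  n gray
  n black
  o gray
  o black
  l gray
    g gray
      i gray
      i black
      j gray
      j black
    g black
    l→n: n black — skip
    p gray
      p→g: g black — skip
      k gray
        h gray
          h→g: g black — skip
          m gray
          m black
          h→f: f is gray → back edge
Back edge closes the cycle f → l → p → k → h → f; its vertices are {f, h, k, l, p}.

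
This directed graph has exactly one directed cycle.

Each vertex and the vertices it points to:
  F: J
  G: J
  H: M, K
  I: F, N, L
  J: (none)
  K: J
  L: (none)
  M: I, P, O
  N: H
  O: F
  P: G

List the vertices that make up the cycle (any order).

DFS with gray/black marking from M:
M gray
  I gray
    F gray
      J gray
      J black
    F black
    N gray
      H gray
        H→M: M is gray → back edge
Back edge closes the cycle M → I → N → H → M; its vertices are {H, I, M, N}.

H, I, M, N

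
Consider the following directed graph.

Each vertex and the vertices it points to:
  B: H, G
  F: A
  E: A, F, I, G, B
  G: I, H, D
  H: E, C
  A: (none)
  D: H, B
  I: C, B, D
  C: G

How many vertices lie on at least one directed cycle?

A vertex is on a directed cycle iff it belongs to a strongly connected component of size ≥ 2 (or has a self-loop).
The vertices on cycles are {B, C, D, E, G, H, I} — 7 in total.

7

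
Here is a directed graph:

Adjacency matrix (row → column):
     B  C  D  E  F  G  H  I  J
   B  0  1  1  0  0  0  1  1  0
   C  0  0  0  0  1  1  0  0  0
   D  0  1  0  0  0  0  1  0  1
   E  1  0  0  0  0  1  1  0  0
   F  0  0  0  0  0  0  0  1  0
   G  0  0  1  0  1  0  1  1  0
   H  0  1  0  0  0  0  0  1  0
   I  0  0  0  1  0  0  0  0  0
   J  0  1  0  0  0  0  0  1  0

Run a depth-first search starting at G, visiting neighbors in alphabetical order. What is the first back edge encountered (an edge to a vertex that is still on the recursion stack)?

B->C

DFS from G (visiting neighbors in alphabetical order); mark gray on enter, black on exit:
G gray
  D gray
    C gray
      F gray
        I gray
          E gray
            B gray
              B→C: C is gray → back edge
First back edge: B → C.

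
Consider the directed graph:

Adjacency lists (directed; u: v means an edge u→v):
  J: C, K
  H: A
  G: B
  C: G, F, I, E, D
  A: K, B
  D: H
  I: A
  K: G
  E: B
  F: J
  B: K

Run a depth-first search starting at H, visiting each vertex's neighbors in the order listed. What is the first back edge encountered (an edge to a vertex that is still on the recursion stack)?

B→K

DFS from H (visiting each vertex's neighbors in the order listed); mark gray on enter, black on exit:
H gray
  A gray
    K gray
      G gray
        B gray
          B→K: K is gray → back edge
First back edge: B → K.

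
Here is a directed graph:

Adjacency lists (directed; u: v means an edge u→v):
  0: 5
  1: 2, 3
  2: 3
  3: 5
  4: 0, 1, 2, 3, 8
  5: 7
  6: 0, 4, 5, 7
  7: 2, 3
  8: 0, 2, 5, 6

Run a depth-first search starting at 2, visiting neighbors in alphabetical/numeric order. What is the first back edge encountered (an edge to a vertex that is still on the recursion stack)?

DFS from 2 (visiting neighbors in alphabetical/numeric order); mark gray on enter, black on exit:
2 gray
  3 gray
    5 gray
      7 gray
        7→2: 2 is gray → back edge
First back edge: 7 → 2.

7->2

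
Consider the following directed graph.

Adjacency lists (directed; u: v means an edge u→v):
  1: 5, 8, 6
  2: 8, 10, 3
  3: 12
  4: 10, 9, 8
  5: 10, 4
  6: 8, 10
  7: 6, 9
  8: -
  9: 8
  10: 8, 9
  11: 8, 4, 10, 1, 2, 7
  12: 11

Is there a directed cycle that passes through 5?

5 lies on a cycle iff there is a path from 5 back to itself.
Exploring from 5, it never reaches itself; equivalently, its strongly connected component is a singleton.

No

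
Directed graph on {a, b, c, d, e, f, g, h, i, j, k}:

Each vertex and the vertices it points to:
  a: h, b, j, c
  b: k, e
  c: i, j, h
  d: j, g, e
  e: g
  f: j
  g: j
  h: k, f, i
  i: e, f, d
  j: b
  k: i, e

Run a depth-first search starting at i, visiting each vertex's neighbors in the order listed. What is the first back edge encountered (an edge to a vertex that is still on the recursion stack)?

DFS from i (visiting each vertex's neighbors in the order listed); mark gray on enter, black on exit:
i gray
  e gray
    g gray
      j gray
        b gray
          k gray
            k→i: i is gray → back edge
First back edge: k → i.

k->i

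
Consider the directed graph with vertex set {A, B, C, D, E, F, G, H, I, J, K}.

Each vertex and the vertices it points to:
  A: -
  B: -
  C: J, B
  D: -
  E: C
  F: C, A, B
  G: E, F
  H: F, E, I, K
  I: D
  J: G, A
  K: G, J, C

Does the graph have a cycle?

Yes

DFS with white/gray/black marking, starting from K:
K gray
  G gray
    E gray
      C gray
        J gray
          J→G: G is gray → back edge
Back edge found, so a cycle exists: G → E → C → J → G.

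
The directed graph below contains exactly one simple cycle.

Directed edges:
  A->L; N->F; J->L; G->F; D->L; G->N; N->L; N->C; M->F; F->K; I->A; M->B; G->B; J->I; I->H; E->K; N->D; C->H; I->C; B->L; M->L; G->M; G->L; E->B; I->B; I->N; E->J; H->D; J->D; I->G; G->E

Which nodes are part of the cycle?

DFS with gray/black marking from I:
I gray
  G gray
    L gray
    L black
    F gray
      K gray
      K black
    F black
    M gray
      M→F: F black — skip
      B gray
        B→L: L black — skip
      B black
      M→L: L black — skip
    M black
    N gray
      D gray
        D→L: L black — skip
      D black
      N→L: L black — skip
      N→F: F black — skip
      C gray
        H gray
          H→D: D black — skip
        H black
      C black
    N black
    E gray
      J gray
        J→L: L black — skip
        J→D: D black — skip
        J→I: I is gray → back edge
Back edge closes the cycle I → G → E → J → I; its vertices are {E, G, I, J}.

E, G, I, J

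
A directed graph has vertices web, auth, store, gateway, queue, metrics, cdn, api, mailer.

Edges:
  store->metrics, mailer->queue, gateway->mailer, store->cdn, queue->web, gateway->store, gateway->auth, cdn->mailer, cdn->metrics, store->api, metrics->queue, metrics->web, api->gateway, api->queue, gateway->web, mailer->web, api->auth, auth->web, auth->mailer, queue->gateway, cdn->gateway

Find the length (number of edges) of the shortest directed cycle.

3

For each vertex v, BFS finds the shortest path from v back to v.
The shortest such closed walk is store → cdn → gateway → store, length 3.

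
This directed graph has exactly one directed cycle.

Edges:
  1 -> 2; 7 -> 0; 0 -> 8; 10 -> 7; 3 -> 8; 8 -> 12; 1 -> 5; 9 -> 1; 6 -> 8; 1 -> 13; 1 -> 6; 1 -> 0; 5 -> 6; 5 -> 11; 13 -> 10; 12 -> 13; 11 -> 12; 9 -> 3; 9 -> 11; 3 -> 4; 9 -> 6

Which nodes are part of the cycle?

0, 7, 8, 10, 12, 13

DFS with gray/black marking from 13:
13 gray
  10 gray
    7 gray
      0 gray
        8 gray
          12 gray
            12→13: 13 is gray → back edge
Back edge closes the cycle 13 → 10 → 7 → 0 → 8 → 12 → 13; its vertices are {0, 7, 8, 10, 12, 13}.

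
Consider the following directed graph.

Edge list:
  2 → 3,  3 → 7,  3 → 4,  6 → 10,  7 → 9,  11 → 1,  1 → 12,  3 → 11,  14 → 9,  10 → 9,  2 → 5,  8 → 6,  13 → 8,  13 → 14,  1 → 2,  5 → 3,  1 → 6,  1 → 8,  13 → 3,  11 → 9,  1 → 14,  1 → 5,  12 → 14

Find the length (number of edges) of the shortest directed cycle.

4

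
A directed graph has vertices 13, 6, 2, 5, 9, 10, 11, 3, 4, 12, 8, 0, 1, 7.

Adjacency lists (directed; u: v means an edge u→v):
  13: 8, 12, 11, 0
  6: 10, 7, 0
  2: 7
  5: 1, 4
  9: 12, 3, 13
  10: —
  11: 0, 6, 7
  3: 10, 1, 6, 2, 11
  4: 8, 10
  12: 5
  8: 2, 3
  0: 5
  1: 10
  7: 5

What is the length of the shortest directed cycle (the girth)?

For each vertex v, BFS finds the shortest path from v back to v.
The shortest such closed walk is 8 → 2 → 7 → 5 → 4 → 8, length 5.

5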